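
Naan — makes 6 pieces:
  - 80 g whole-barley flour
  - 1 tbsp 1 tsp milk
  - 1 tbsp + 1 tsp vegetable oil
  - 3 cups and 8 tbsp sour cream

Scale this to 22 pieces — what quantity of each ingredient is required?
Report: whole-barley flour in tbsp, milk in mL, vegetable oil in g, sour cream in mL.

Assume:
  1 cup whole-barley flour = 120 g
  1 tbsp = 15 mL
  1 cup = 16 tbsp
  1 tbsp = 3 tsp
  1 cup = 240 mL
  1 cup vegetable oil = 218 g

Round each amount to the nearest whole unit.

whole-barley flour: 39 tbsp; milk: 73 mL; vegetable oil: 67 g; sour cream: 3080 mL

Scaling factor: 22/6 = 11/3.
whole-barley flour: 80 g × 11/3 ÷ 120 g/cup × 16 tbsp/cup ≈ 39 tbsp
milk: (1 tbsp + 1 tsp = 4/3 tbsp) × 11/3 × 15 mL/tbsp ≈ 73 mL
vegetable oil: (1 tbsp + 1 tsp = 4/3 tbsp) × 11/3 ÷ 16 tbsp/cup × 218 g/cup ≈ 67 g
sour cream: (3 cup + 8 tbsp = 3.5 cup) × 11/3 × 240 mL/cup = 3080 mL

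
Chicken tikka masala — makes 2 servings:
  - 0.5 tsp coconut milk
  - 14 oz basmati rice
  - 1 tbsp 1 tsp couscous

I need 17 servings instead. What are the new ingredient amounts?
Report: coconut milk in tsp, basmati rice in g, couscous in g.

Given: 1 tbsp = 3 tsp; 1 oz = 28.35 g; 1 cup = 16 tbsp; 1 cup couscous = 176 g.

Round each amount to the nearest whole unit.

Scaling factor: 17/2 = 8.5.
coconut milk: 0.5 tsp × 17/2 ≈ 4 tsp
basmati rice: 14 oz × 17/2 × 28.35 g/oz ≈ 3374 g
couscous: (1 tbsp + 1 tsp = 4/3 tbsp) × 17/2 ÷ 16 tbsp/cup × 176 g/cup ≈ 125 g

coconut milk: 4 tsp; basmati rice: 3374 g; couscous: 125 g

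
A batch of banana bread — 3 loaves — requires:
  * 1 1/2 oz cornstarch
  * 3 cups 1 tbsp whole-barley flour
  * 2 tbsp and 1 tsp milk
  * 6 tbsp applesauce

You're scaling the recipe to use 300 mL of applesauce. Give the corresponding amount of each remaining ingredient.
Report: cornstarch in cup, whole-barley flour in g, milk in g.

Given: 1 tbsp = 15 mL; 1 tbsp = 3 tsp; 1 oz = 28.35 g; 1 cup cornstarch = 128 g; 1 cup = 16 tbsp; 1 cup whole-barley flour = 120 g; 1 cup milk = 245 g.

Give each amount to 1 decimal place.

cornstarch: 1.1 cup; whole-barley flour: 1225.0 g; milk: 119.1 g

The original recipe has 90 mL of applesauce, so the scaling factor is 300 ÷ 90 = 10/3.
cornstarch: 1.5 oz × 10/3 × 28.35 g/oz ÷ 128 g/cup ≈ 1.1 cup
whole-barley flour: (3 cup + 1 tbsp = 3.0625 cup) × 10/3 × 120 g/cup = 1225.0 g
milk: (2 tbsp + 1 tsp = 7/3 tbsp) × 10/3 ÷ 16 tbsp/cup × 245 g/cup ≈ 119.1 g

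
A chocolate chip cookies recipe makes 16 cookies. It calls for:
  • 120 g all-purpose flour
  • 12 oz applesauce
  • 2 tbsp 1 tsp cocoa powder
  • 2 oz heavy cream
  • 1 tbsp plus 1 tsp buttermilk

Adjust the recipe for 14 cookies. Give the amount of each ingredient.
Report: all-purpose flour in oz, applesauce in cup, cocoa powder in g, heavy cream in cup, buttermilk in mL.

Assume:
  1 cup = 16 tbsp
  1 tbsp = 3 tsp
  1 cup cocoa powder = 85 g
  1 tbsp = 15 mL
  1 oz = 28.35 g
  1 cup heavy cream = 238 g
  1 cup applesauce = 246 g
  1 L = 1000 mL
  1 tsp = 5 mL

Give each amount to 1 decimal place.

all-purpose flour: 3.7 oz; applesauce: 1.2 cup; cocoa powder: 10.8 g; heavy cream: 0.2 cup; buttermilk: 17.5 mL

Scaling factor: 14/16 = 7/8 = 0.875.
all-purpose flour: 120 g × 7/8 ÷ 28.35 g/oz ≈ 3.7 oz
applesauce: 12 oz × 7/8 × 28.35 g/oz ÷ 246 g/cup ≈ 1.2 cup
cocoa powder: (2 tbsp + 1 tsp = 7/3 tbsp) × 7/8 ÷ 16 tbsp/cup × 85 g/cup ≈ 10.8 g
heavy cream: 2 oz × 7/8 × 28.35 g/oz ÷ 238 g/cup ≈ 0.2 cup
buttermilk: (1 tbsp + 1 tsp = 4/3 tbsp) × 7/8 × 15 mL/tbsp = 17.5 mL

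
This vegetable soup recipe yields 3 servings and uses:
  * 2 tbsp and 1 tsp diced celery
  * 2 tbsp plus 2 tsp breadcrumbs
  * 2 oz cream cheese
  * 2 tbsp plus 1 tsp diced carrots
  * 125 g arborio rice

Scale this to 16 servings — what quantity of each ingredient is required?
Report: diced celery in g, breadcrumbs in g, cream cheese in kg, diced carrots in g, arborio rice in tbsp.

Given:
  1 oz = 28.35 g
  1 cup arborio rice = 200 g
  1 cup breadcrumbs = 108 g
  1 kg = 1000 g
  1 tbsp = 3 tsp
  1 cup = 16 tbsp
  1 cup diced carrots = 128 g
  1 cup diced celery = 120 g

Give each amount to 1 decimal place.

Scaling factor: 16/3.
diced celery: (2 tbsp + 1 tsp = 7/3 tbsp) × 16/3 ÷ 16 tbsp/cup × 120 g/cup ≈ 93.3 g
breadcrumbs: (2 tbsp + 2 tsp = 8/3 tbsp) × 16/3 ÷ 16 tbsp/cup × 108 g/cup = 96.0 g
cream cheese: 2 oz × 16/3 × 28.35 g/oz ÷ 1000 g/kg ≈ 0.3 kg
diced carrots: (2 tbsp + 1 tsp = 7/3 tbsp) × 16/3 ÷ 16 tbsp/cup × 128 g/cup ≈ 99.6 g
arborio rice: 125 g × 16/3 ÷ 200 g/cup × 16 tbsp/cup ≈ 53.3 tbsp

diced celery: 93.3 g; breadcrumbs: 96.0 g; cream cheese: 0.3 kg; diced carrots: 99.6 g; arborio rice: 53.3 tbsp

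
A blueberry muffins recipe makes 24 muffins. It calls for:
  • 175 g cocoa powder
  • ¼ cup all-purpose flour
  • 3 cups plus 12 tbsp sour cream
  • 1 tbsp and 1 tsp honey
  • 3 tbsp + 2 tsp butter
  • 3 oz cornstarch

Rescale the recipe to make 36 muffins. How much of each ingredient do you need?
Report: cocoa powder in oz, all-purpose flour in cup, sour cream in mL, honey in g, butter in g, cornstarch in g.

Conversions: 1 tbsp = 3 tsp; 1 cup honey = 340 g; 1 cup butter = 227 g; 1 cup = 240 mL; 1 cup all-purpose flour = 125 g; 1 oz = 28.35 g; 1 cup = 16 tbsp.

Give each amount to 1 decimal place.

cocoa powder: 9.3 oz; all-purpose flour: 0.4 cup; sour cream: 1350.0 mL; honey: 42.5 g; butter: 78.0 g; cornstarch: 127.6 g

Scaling factor: 36/24 = 3/2 = 1.5.
cocoa powder: 175 g × 3/2 ÷ 28.35 g/oz ≈ 9.3 oz
all-purpose flour: 0.25 cup × 3/2 ≈ 0.4 cup
sour cream: (3 cup + 12 tbsp = 3.75 cup) × 3/2 × 240 mL/cup = 1350.0 mL
honey: (1 tbsp + 1 tsp = 4/3 tbsp) × 3/2 ÷ 16 tbsp/cup × 340 g/cup = 42.5 g
butter: (3 tbsp + 2 tsp = 11/3 tbsp) × 3/2 ÷ 16 tbsp/cup × 227 g/cup ≈ 78.0 g
cornstarch: 3 oz × 3/2 × 28.35 g/oz ≈ 127.6 g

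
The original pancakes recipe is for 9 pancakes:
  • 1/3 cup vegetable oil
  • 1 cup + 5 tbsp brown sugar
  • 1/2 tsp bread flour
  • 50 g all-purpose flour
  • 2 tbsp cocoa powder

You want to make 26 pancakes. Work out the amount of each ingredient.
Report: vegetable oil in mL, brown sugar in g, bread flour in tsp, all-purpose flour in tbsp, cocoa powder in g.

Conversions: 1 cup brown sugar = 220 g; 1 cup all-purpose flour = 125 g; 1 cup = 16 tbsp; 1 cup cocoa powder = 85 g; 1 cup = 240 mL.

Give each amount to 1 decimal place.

Scaling factor: 26/9.
vegetable oil: 1/3 cup × 26/9 × 240 mL/cup ≈ 231.1 mL
brown sugar: (1 cup + 5 tbsp = 1.3125 cup) × 26/9 × 220 g/cup ≈ 834.2 g
bread flour: 0.5 tsp × 26/9 ≈ 1.4 tsp
all-purpose flour: 50 g × 26/9 ÷ 125 g/cup × 16 tbsp/cup ≈ 18.5 tbsp
cocoa powder: 2 tbsp × 26/9 ÷ 16 tbsp/cup × 85 g/cup ≈ 30.7 g

vegetable oil: 231.1 mL; brown sugar: 834.2 g; bread flour: 1.4 tsp; all-purpose flour: 18.5 tbsp; cocoa powder: 30.7 g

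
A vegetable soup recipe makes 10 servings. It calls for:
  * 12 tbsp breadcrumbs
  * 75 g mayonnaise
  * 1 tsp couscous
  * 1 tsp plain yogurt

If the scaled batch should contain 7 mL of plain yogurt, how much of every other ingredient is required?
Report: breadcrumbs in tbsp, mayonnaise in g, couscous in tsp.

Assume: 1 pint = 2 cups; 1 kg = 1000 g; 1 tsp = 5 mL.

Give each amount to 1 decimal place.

The original recipe has 5 mL of plain yogurt, so the scaling factor is 7 ÷ 5 = 7/5 = 1.4.
breadcrumbs: 12 tbsp × 7/5 = 16.8 tbsp
mayonnaise: 75 g × 7/5 = 105.0 g
couscous: 1 tsp × 7/5 = 1.4 tsp

breadcrumbs: 16.8 tbsp; mayonnaise: 105.0 g; couscous: 1.4 tsp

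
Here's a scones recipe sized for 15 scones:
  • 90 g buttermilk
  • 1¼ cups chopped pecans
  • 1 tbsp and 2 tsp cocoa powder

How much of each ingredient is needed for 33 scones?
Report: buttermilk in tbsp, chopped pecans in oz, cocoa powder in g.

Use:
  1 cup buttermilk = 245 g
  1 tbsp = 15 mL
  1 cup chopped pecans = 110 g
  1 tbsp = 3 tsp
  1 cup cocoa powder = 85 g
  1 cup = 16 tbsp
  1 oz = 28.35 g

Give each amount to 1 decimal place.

Scaling factor: 33/15 = 11/5 = 2.2.
buttermilk: 90 g × 11/5 ÷ 245 g/cup × 16 tbsp/cup ≈ 12.9 tbsp
chopped pecans: 1.25 cup × 11/5 × 110 g/cup ÷ 28.35 g/oz ≈ 10.7 oz
cocoa powder: (1 tbsp + 2 tsp = 5/3 tbsp) × 11/5 ÷ 16 tbsp/cup × 85 g/cup ≈ 19.5 g

buttermilk: 12.9 tbsp; chopped pecans: 10.7 oz; cocoa powder: 19.5 g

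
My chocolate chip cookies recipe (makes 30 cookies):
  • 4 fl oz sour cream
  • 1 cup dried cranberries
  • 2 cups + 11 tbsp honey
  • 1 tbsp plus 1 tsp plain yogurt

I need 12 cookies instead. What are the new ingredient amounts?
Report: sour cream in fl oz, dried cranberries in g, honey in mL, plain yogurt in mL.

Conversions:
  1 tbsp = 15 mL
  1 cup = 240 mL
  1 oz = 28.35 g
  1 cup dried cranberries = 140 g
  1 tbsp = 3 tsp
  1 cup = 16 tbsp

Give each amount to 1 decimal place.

Scaling factor: 12/30 = 2/5 = 0.4.
sour cream: 4 fl oz × 2/5 = 1.6 fl oz
dried cranberries: 1 cup × 2/5 × 140 g/cup = 56.0 g
honey: (2 cup + 11 tbsp = 2.6875 cup) × 2/5 × 240 mL/cup = 258.0 mL
plain yogurt: (1 tbsp + 1 tsp = 4/3 tbsp) × 2/5 × 15 mL/tbsp = 8.0 mL

sour cream: 1.6 fl oz; dried cranberries: 56.0 g; honey: 258.0 mL; plain yogurt: 8.0 mL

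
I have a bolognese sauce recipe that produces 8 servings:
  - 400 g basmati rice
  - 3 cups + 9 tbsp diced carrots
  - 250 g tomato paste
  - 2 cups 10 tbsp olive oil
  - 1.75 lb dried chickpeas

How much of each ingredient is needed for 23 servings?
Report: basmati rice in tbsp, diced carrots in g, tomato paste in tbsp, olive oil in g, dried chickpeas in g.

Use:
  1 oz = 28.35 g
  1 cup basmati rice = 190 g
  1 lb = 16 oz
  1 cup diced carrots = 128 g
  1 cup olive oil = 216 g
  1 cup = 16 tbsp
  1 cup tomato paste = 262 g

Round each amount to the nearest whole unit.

Scaling factor: 23/8 = 2.875.
basmati rice: 400 g × 23/8 ÷ 190 g/cup × 16 tbsp/cup ≈ 97 tbsp
diced carrots: (3 cup + 9 tbsp = 3.5625 cup) × 23/8 × 128 g/cup = 1311 g
tomato paste: 250 g × 23/8 ÷ 262 g/cup × 16 tbsp/cup ≈ 44 tbsp
olive oil: (2 cup + 10 tbsp = 2.625 cup) × 23/8 × 216 g/cup ≈ 1630 g
dried chickpeas: 1.75 lb × 23/8 × 16 oz/lb × 28.35 g/oz ≈ 2282 g

basmati rice: 97 tbsp; diced carrots: 1311 g; tomato paste: 44 tbsp; olive oil: 1630 g; dried chickpeas: 2282 g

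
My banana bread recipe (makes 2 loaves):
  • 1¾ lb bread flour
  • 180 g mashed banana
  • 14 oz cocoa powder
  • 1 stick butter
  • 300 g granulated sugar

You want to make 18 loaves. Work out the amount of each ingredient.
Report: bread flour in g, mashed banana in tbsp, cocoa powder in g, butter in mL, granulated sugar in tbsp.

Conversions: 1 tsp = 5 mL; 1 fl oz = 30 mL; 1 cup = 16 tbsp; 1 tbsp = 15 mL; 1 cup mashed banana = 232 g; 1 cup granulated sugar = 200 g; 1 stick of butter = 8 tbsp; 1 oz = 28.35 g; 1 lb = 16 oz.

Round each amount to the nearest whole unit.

Scaling factor: 18/2 = 9.
bread flour: 1.75 lb × 9 × 16 oz/lb × 28.35 g/oz ≈ 7144 g
mashed banana: 180 g × 9 ÷ 232 g/cup × 16 tbsp/cup ≈ 112 tbsp
cocoa powder: 14 oz × 9 × 28.35 g/oz ≈ 3572 g
butter: 1 stick × 9 × 8 tbsp/stick × 15 mL/tbsp = 1080 mL
granulated sugar: 300 g × 9 ÷ 200 g/cup × 16 tbsp/cup = 216 tbsp

bread flour: 7144 g; mashed banana: 112 tbsp; cocoa powder: 3572 g; butter: 1080 mL; granulated sugar: 216 tbsp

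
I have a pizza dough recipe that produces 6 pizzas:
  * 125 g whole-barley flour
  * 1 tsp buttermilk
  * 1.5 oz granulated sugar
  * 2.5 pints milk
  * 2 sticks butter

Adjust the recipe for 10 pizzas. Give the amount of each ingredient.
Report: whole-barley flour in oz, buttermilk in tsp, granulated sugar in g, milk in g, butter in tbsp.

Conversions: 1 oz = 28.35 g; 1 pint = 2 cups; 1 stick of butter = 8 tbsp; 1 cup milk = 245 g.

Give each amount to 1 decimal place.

Scaling factor: 10/6 = 5/3.
whole-barley flour: 125 g × 5/3 ÷ 28.35 g/oz ≈ 7.3 oz
buttermilk: 1 tsp × 5/3 ≈ 1.7 tsp
granulated sugar: 1.5 oz × 5/3 × 28.35 g/oz ≈ 70.9 g
milk: 2.5 pint × 5/3 × 2 cup/pint × 245 g/cup ≈ 2041.7 g
butter: 2 stick × 5/3 × 8 tbsp/stick ≈ 26.7 tbsp

whole-barley flour: 7.3 oz; buttermilk: 1.7 tsp; granulated sugar: 70.9 g; milk: 2041.7 g; butter: 26.7 tbsp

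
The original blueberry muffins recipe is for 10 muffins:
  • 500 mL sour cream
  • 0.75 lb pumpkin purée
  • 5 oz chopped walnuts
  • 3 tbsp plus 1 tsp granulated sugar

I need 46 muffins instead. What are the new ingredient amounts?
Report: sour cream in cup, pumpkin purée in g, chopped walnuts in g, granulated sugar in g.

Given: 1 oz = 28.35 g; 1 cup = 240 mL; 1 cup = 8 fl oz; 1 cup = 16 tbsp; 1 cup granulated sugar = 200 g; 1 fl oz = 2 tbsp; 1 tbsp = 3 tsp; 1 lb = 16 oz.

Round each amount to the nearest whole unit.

sour cream: 10 cup; pumpkin purée: 1565 g; chopped walnuts: 652 g; granulated sugar: 192 g

Scaling factor: 46/10 = 23/5 = 4.6.
sour cream: 500 mL × 23/5 ÷ 240 mL/cup ≈ 10 cup
pumpkin purée: 0.75 lb × 23/5 × 16 oz/lb × 28.35 g/oz ≈ 1565 g
chopped walnuts: 5 oz × 23/5 × 28.35 g/oz ≈ 652 g
granulated sugar: (3 tbsp + 1 tsp = 10/3 tbsp) × 23/5 ÷ 16 tbsp/cup × 200 g/cup ≈ 192 g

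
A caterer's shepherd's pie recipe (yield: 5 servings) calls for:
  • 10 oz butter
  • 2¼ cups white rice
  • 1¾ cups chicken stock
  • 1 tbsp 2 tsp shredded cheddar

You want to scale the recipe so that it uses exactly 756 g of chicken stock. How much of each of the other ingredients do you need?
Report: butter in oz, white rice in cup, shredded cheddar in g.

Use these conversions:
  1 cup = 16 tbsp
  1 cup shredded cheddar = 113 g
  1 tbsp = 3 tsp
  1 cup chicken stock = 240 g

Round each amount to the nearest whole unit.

butter: 18 oz; white rice: 4 cup; shredded cheddar: 21 g

The original recipe has 420 g of chicken stock, so the scaling factor is 756 ÷ 420 = 9/5 = 1.8.
butter: 10 oz × 9/5 = 18 oz
white rice: 2.25 cup × 9/5 ≈ 4 cup
shredded cheddar: (1 tbsp + 2 tsp = 5/3 tbsp) × 9/5 ÷ 16 tbsp/cup × 113 g/cup ≈ 21 g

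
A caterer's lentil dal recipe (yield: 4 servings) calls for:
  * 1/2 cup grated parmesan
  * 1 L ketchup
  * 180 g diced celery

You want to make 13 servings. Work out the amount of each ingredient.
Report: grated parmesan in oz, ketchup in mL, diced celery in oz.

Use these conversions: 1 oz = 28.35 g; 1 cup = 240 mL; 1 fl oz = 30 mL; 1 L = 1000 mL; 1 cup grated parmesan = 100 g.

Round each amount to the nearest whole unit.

grated parmesan: 6 oz; ketchup: 3250 mL; diced celery: 21 oz

Scaling factor: 13/4 = 3.25.
grated parmesan: 0.5 cup × 13/4 × 100 g/cup ÷ 28.35 g/oz ≈ 6 oz
ketchup: 1 L × 13/4 × 1000 mL/L = 3250 mL
diced celery: 180 g × 13/4 ÷ 28.35 g/oz ≈ 21 oz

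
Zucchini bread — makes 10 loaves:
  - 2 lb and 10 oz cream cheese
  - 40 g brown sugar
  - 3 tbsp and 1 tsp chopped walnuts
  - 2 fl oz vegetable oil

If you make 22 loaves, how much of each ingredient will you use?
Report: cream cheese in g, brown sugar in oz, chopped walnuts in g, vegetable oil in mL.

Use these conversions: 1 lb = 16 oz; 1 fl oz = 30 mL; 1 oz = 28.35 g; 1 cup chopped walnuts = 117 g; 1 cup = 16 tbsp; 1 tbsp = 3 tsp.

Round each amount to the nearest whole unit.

cream cheese: 2620 g; brown sugar: 3 oz; chopped walnuts: 54 g; vegetable oil: 132 mL

Scaling factor: 22/10 = 11/5 = 2.2.
cream cheese: (2 lb + 10 oz = 2.625 lb) × 11/5 × 16 oz/lb × 28.35 g/oz ≈ 2620 g
brown sugar: 40 g × 11/5 ÷ 28.35 g/oz ≈ 3 oz
chopped walnuts: (3 tbsp + 1 tsp = 10/3 tbsp) × 11/5 ÷ 16 tbsp/cup × 117 g/cup ≈ 54 g
vegetable oil: 2 fl oz × 11/5 × 30 mL/fl oz = 132 mL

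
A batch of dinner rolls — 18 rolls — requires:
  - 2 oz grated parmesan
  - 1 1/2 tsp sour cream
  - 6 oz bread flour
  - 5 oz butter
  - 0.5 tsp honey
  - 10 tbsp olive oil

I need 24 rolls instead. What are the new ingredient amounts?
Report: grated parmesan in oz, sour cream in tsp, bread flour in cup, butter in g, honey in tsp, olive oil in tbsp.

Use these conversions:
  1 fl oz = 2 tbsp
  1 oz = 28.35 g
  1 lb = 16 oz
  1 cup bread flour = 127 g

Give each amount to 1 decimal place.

Scaling factor: 24/18 = 4/3.
grated parmesan: 2 oz × 4/3 ≈ 2.7 oz
sour cream: 1.5 tsp × 4/3 = 2.0 tsp
bread flour: 6 oz × 4/3 × 28.35 g/oz ÷ 127 g/cup ≈ 1.8 cup
butter: 5 oz × 4/3 × 28.35 g/oz = 189.0 g
honey: 0.5 tsp × 4/3 ≈ 0.7 tsp
olive oil: 10 tbsp × 4/3 ≈ 13.3 tbsp

grated parmesan: 2.7 oz; sour cream: 2.0 tsp; bread flour: 1.8 cup; butter: 189.0 g; honey: 0.7 tsp; olive oil: 13.3 tbsp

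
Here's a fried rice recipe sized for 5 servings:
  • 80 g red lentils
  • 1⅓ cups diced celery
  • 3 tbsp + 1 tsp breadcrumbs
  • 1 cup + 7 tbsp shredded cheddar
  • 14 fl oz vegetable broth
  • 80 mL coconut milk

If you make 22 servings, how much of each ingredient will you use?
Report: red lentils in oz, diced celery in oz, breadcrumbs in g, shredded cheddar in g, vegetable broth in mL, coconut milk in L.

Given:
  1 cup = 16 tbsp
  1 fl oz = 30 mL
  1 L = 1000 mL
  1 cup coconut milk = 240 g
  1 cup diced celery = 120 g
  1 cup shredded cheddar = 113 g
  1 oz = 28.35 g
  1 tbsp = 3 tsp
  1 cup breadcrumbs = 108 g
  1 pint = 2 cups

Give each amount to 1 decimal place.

red lentils: 12.4 oz; diced celery: 24.8 oz; breadcrumbs: 99.0 g; shredded cheddar: 714.7 g; vegetable broth: 1848.0 mL; coconut milk: 0.4 L

Scaling factor: 22/5 = 4.4.
red lentils: 80 g × 22/5 ÷ 28.35 g/oz ≈ 12.4 oz
diced celery: 4/3 cup × 22/5 × 120 g/cup ÷ 28.35 g/oz ≈ 24.8 oz
breadcrumbs: (3 tbsp + 1 tsp = 10/3 tbsp) × 22/5 ÷ 16 tbsp/cup × 108 g/cup = 99.0 g
shredded cheddar: (1 cup + 7 tbsp = 1.4375 cup) × 22/5 × 113 g/cup ≈ 714.7 g
vegetable broth: 14 fl oz × 22/5 × 30 mL/fl oz = 1848.0 mL
coconut milk: 80 mL × 22/5 ÷ 1000 mL/L ≈ 0.4 L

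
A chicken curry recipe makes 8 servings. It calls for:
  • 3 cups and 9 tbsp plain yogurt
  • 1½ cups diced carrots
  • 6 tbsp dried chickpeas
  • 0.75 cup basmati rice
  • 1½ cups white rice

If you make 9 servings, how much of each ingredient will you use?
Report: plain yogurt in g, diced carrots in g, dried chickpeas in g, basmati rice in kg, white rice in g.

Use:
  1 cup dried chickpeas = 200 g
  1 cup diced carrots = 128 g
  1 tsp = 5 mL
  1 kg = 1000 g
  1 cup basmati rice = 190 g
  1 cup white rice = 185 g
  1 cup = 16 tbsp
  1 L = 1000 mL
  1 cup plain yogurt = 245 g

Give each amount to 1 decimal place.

plain yogurt: 981.9 g; diced carrots: 216.0 g; dried chickpeas: 84.4 g; basmati rice: 0.2 kg; white rice: 312.2 g

Scaling factor: 9/8 = 1.125.
plain yogurt: (3 cup + 9 tbsp = 3.5625 cup) × 9/8 × 245 g/cup ≈ 981.9 g
diced carrots: 1.5 cup × 9/8 × 128 g/cup = 216.0 g
dried chickpeas: 6 tbsp × 9/8 ÷ 16 tbsp/cup × 200 g/cup ≈ 84.4 g
basmati rice: 0.75 cup × 9/8 × 190 g/cup ÷ 1000 g/kg ≈ 0.2 kg
white rice: 1.5 cup × 9/8 × 185 g/cup ≈ 312.2 g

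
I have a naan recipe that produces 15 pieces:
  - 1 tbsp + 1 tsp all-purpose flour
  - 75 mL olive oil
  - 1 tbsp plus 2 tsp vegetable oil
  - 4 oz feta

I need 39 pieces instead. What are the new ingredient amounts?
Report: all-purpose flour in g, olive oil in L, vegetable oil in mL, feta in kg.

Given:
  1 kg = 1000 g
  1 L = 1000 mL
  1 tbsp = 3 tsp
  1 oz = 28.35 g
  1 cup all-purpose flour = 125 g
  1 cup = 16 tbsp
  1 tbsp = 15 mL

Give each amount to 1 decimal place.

Scaling factor: 39/15 = 13/5 = 2.6.
all-purpose flour: (1 tbsp + 1 tsp = 4/3 tbsp) × 13/5 ÷ 16 tbsp/cup × 125 g/cup ≈ 27.1 g
olive oil: 75 mL × 13/5 ÷ 1000 mL/L ≈ 0.2 L
vegetable oil: (1 tbsp + 2 tsp = 5/3 tbsp) × 13/5 × 15 mL/tbsp = 65.0 mL
feta: 4 oz × 13/5 × 28.35 g/oz ÷ 1000 g/kg ≈ 0.3 kg

all-purpose flour: 27.1 g; olive oil: 0.2 L; vegetable oil: 65.0 mL; feta: 0.3 kg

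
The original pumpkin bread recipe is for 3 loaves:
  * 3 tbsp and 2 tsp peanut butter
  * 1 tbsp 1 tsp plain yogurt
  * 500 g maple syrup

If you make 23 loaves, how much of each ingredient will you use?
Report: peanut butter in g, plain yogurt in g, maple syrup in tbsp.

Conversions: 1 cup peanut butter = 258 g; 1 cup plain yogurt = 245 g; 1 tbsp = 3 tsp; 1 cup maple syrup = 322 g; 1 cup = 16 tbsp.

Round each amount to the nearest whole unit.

Scaling factor: 23/3.
peanut butter: (3 tbsp + 2 tsp = 11/3 tbsp) × 23/3 ÷ 16 tbsp/cup × 258 g/cup ≈ 453 g
plain yogurt: (1 tbsp + 1 tsp = 4/3 tbsp) × 23/3 ÷ 16 tbsp/cup × 245 g/cup ≈ 157 g
maple syrup: 500 g × 23/3 ÷ 322 g/cup × 16 tbsp/cup ≈ 190 tbsp

peanut butter: 453 g; plain yogurt: 157 g; maple syrup: 190 tbsp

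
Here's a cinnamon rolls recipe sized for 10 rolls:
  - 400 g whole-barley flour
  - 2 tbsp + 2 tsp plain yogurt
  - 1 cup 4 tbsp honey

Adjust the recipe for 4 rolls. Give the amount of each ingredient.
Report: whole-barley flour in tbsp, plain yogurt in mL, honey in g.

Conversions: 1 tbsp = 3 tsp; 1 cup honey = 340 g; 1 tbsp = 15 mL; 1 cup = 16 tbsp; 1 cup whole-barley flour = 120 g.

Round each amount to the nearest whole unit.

Scaling factor: 4/10 = 2/5 = 0.4.
whole-barley flour: 400 g × 2/5 ÷ 120 g/cup × 16 tbsp/cup ≈ 21 tbsp
plain yogurt: (2 tbsp + 2 tsp = 8/3 tbsp) × 2/5 × 15 mL/tbsp = 16 mL
honey: (1 cup + 4 tbsp = 1.25 cup) × 2/5 × 340 g/cup = 170 g

whole-barley flour: 21 tbsp; plain yogurt: 16 mL; honey: 170 g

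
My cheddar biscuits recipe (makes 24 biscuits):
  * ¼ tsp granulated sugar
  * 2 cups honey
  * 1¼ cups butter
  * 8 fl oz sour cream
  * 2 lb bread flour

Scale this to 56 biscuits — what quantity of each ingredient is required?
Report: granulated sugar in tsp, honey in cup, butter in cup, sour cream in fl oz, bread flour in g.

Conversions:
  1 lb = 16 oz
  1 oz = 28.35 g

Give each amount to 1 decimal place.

granulated sugar: 0.6 tsp; honey: 4.7 cup; butter: 2.9 cup; sour cream: 18.7 fl oz; bread flour: 2116.8 g

Scaling factor: 56/24 = 7/3.
granulated sugar: 0.25 tsp × 7/3 ≈ 0.6 tsp
honey: 2 cup × 7/3 ≈ 4.7 cup
butter: 1.25 cup × 7/3 ≈ 2.9 cup
sour cream: 8 fl oz × 7/3 ≈ 18.7 fl oz
bread flour: 2 lb × 7/3 × 16 oz/lb × 28.35 g/oz = 2116.8 g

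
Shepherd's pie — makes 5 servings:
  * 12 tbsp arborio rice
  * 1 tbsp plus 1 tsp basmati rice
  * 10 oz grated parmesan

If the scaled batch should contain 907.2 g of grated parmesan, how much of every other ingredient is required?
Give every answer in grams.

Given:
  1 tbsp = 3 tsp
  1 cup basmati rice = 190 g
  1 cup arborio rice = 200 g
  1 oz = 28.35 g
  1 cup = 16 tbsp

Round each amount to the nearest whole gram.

The original recipe has 283.5 g of grated parmesan, so the scaling factor is 907.2 ÷ 283.5 = 16/5 = 3.2.
arborio rice: 12 tbsp × 16/5 ÷ 16 tbsp/cup × 200 g/cup = 480 g
basmati rice: (1 tbsp + 1 tsp = 4/3 tbsp) × 16/5 ÷ 16 tbsp/cup × 190 g/cup ≈ 51 g

arborio rice: 480 g; basmati rice: 51 g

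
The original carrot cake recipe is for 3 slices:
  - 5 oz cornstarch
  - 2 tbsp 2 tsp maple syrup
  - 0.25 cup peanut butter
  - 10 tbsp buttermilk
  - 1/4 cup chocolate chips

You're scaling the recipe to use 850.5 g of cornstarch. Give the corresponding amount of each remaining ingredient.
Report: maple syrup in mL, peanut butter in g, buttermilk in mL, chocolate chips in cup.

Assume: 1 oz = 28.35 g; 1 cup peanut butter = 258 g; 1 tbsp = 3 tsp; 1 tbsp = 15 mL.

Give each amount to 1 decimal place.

maple syrup: 240.0 mL; peanut butter: 387.0 g; buttermilk: 900.0 mL; chocolate chips: 1.5 cup

The original recipe has 141.75 g of cornstarch, so the scaling factor is 850.5 ÷ 141.75 = 6.
maple syrup: (2 tbsp + 2 tsp = 8/3 tbsp) × 6 × 15 mL/tbsp = 240.0 mL
peanut butter: 0.25 cup × 6 × 258 g/cup = 387.0 g
buttermilk: 10 tbsp × 6 × 15 mL/tbsp = 900.0 mL
chocolate chips: 0.25 cup × 6 = 1.5 cup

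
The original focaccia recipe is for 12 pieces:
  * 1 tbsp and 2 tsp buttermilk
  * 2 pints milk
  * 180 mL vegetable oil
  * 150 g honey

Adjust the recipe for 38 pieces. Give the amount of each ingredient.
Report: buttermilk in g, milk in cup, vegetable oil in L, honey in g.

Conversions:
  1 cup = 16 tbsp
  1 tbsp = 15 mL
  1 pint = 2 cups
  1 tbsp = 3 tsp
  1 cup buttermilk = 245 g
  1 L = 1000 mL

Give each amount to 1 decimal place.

buttermilk: 80.8 g; milk: 12.7 cup; vegetable oil: 0.6 L; honey: 475.0 g

Scaling factor: 38/12 = 19/6.
buttermilk: (1 tbsp + 2 tsp = 5/3 tbsp) × 19/6 ÷ 16 tbsp/cup × 245 g/cup ≈ 80.8 g
milk: 2 pint × 19/6 × 2 cup/pint ≈ 12.7 cup
vegetable oil: 180 mL × 19/6 ÷ 1000 mL/L ≈ 0.6 L
honey: 150 g × 19/6 = 475.0 g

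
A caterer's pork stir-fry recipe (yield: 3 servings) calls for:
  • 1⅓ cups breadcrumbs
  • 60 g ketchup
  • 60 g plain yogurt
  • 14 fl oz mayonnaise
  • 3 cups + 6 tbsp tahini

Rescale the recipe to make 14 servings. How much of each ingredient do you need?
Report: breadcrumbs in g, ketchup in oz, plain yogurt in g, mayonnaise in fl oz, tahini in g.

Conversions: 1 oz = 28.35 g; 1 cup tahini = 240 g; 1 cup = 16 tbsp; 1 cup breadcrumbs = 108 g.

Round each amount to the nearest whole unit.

breadcrumbs: 672 g; ketchup: 10 oz; plain yogurt: 280 g; mayonnaise: 65 fl oz; tahini: 3780 g

Scaling factor: 14/3.
breadcrumbs: 4/3 cup × 14/3 × 108 g/cup = 672 g
ketchup: 60 g × 14/3 ÷ 28.35 g/oz ≈ 10 oz
plain yogurt: 60 g × 14/3 = 280 g
mayonnaise: 14 fl oz × 14/3 ≈ 65 fl oz
tahini: (3 cup + 6 tbsp = 3.375 cup) × 14/3 × 240 g/cup = 3780 g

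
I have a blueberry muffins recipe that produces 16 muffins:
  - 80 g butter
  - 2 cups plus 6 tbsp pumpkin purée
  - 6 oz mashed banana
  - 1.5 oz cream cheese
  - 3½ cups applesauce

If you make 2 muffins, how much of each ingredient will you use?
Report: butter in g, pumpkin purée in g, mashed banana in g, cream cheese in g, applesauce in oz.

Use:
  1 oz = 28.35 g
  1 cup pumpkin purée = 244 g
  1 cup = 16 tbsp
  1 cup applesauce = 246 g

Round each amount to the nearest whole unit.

butter: 10 g; pumpkin purée: 72 g; mashed banana: 21 g; cream cheese: 5 g; applesauce: 4 oz

Scaling factor: 2/16 = 1/8 = 0.125.
butter: 80 g × 1/8 = 10 g
pumpkin purée: (2 cup + 6 tbsp = 2.375 cup) × 1/8 × 244 g/cup ≈ 72 g
mashed banana: 6 oz × 1/8 × 28.35 g/oz ≈ 21 g
cream cheese: 1.5 oz × 1/8 × 28.35 g/oz ≈ 5 g
applesauce: 3.5 cup × 1/8 × 246 g/cup ÷ 28.35 g/oz ≈ 4 oz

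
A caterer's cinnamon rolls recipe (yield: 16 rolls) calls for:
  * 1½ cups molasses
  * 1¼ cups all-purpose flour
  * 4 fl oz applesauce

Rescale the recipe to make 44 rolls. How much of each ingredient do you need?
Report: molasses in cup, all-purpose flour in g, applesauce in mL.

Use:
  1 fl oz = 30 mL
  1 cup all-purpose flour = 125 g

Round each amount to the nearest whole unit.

Scaling factor: 44/16 = 11/4 = 2.75.
molasses: 1.5 cup × 11/4 ≈ 4 cup
all-purpose flour: 1.25 cup × 11/4 × 125 g/cup ≈ 430 g
applesauce: 4 fl oz × 11/4 × 30 mL/fl oz = 330 mL

molasses: 4 cup; all-purpose flour: 430 g; applesauce: 330 mL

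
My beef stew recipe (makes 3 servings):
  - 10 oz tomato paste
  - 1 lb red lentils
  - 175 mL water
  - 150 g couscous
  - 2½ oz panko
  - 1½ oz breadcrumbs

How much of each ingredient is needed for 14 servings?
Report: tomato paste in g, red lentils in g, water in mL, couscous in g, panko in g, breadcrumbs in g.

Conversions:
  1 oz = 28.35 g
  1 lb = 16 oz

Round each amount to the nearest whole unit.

tomato paste: 1323 g; red lentils: 2117 g; water: 817 mL; couscous: 700 g; panko: 331 g; breadcrumbs: 198 g

Scaling factor: 14/3.
tomato paste: 10 oz × 14/3 × 28.35 g/oz = 1323 g
red lentils: 1 lb × 14/3 × 16 oz/lb × 28.35 g/oz ≈ 2117 g
water: 175 mL × 14/3 ≈ 817 mL
couscous: 150 g × 14/3 = 700 g
panko: 2.5 oz × 14/3 × 28.35 g/oz ≈ 331 g
breadcrumbs: 1.5 oz × 14/3 × 28.35 g/oz ≈ 198 g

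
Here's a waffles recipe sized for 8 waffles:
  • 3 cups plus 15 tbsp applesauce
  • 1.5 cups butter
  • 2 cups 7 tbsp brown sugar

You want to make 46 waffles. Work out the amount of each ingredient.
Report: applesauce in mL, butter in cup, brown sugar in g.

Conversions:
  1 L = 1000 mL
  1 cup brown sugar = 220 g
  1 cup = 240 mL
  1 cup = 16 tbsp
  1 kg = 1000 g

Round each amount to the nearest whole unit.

applesauce: 5434 mL; butter: 9 cup; brown sugar: 3083 g

Scaling factor: 46/8 = 23/4 = 5.75.
applesauce: (3 cup + 15 tbsp = 3.9375 cup) × 23/4 × 240 mL/cup ≈ 5434 mL
butter: 1.5 cup × 23/4 ≈ 9 cup
brown sugar: (2 cup + 7 tbsp = 2.4375 cup) × 23/4 × 220 g/cup ≈ 3083 g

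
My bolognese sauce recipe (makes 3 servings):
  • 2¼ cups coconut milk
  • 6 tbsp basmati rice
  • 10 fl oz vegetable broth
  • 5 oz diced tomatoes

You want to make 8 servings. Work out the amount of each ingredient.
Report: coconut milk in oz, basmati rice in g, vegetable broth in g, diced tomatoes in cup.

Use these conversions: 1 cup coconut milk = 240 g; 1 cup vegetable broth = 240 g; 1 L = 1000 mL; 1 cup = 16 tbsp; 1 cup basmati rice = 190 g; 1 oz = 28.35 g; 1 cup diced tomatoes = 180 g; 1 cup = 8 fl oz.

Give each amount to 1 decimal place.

coconut milk: 50.8 oz; basmati rice: 190.0 g; vegetable broth: 800.0 g; diced tomatoes: 2.1 cup

Scaling factor: 8/3.
coconut milk: 2.25 cup × 8/3 × 240 g/cup ÷ 28.35 g/oz ≈ 50.8 oz
basmati rice: 6 tbsp × 8/3 ÷ 16 tbsp/cup × 190 g/cup = 190.0 g
vegetable broth: 10 fl oz × 8/3 ÷ 8 fl oz/cup × 240 g/cup = 800.0 g
diced tomatoes: 5 oz × 8/3 × 28.35 g/oz ÷ 180 g/cup = 2.1 cup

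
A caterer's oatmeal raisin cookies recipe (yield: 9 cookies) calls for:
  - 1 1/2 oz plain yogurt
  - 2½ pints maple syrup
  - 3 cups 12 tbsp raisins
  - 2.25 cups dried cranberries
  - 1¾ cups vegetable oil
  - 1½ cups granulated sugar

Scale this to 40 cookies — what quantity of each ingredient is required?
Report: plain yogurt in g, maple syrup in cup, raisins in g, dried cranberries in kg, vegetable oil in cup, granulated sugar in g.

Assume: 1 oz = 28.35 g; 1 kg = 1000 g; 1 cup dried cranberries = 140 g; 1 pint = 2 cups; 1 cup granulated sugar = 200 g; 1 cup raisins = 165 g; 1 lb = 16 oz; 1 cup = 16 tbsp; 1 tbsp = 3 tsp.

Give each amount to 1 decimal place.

plain yogurt: 189.0 g; maple syrup: 22.2 cup; raisins: 2750.0 g; dried cranberries: 1.4 kg; vegetable oil: 7.8 cup; granulated sugar: 1333.3 g

Scaling factor: 40/9.
plain yogurt: 1.5 oz × 40/9 × 28.35 g/oz = 189.0 g
maple syrup: 2.5 pint × 40/9 × 2 cup/pint ≈ 22.2 cup
raisins: (3 cup + 12 tbsp = 3.75 cup) × 40/9 × 165 g/cup = 2750.0 g
dried cranberries: 2.25 cup × 40/9 × 140 g/cup ÷ 1000 g/kg = 1.4 kg
vegetable oil: 1.75 cup × 40/9 ≈ 7.8 cup
granulated sugar: 1.5 cup × 40/9 × 200 g/cup ≈ 1333.3 g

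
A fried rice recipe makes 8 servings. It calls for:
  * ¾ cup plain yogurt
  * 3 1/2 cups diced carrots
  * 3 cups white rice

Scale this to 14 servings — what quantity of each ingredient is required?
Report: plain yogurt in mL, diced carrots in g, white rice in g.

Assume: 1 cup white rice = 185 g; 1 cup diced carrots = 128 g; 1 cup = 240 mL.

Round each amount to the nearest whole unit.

plain yogurt: 315 mL; diced carrots: 784 g; white rice: 971 g

Scaling factor: 14/8 = 7/4 = 1.75.
plain yogurt: 0.75 cup × 7/4 × 240 mL/cup = 315 mL
diced carrots: 3.5 cup × 7/4 × 128 g/cup = 784 g
white rice: 3 cup × 7/4 × 185 g/cup ≈ 971 g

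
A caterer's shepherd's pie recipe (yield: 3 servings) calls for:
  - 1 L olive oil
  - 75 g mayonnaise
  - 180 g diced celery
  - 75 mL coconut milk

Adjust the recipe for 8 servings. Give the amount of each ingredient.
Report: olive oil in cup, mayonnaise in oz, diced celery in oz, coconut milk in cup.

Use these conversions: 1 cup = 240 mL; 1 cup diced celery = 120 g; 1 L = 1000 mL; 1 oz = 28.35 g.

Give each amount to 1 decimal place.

Scaling factor: 8/3.
olive oil: 1 L × 8/3 × 1000 mL/L ÷ 240 mL/cup ≈ 11.1 cup
mayonnaise: 75 g × 8/3 ÷ 28.35 g/oz ≈ 7.1 oz
diced celery: 180 g × 8/3 ÷ 28.35 g/oz ≈ 16.9 oz
coconut milk: 75 mL × 8/3 ÷ 240 mL/cup ≈ 0.8 cup

olive oil: 11.1 cup; mayonnaise: 7.1 oz; diced celery: 16.9 oz; coconut milk: 0.8 cup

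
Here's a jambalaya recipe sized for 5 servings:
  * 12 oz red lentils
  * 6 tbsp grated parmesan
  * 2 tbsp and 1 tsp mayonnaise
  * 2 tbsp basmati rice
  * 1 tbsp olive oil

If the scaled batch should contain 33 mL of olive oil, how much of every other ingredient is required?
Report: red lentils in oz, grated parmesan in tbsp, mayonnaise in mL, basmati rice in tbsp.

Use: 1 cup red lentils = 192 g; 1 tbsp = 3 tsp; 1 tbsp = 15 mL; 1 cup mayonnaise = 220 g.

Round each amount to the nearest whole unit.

The original recipe has 15 mL of olive oil, so the scaling factor is 33 ÷ 15 = 11/5 = 2.2.
red lentils: 12 oz × 11/5 ≈ 26 oz
grated parmesan: 6 tbsp × 11/5 ≈ 13 tbsp
mayonnaise: (2 tbsp + 1 tsp = 7/3 tbsp) × 11/5 × 15 mL/tbsp = 77 mL
basmati rice: 2 tbsp × 11/5 ≈ 4 tbsp

red lentils: 26 oz; grated parmesan: 13 tbsp; mayonnaise: 77 mL; basmati rice: 4 tbsp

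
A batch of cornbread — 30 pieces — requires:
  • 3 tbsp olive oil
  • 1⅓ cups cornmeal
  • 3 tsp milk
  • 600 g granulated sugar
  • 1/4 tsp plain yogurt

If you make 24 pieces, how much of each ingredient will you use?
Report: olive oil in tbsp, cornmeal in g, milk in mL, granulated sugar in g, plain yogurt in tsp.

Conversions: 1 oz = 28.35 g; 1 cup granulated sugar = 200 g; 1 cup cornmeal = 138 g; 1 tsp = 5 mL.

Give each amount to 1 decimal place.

olive oil: 2.4 tbsp; cornmeal: 147.2 g; milk: 12.0 mL; granulated sugar: 480.0 g; plain yogurt: 0.2 tsp

Scaling factor: 24/30 = 4/5 = 0.8.
olive oil: 3 tbsp × 4/5 = 2.4 tbsp
cornmeal: 4/3 cup × 4/5 × 138 g/cup = 147.2 g
milk: 3 tsp × 4/5 × 5 mL/tsp = 12.0 mL
granulated sugar: 600 g × 4/5 = 480.0 g
plain yogurt: 0.25 tsp × 4/5 = 0.2 tsp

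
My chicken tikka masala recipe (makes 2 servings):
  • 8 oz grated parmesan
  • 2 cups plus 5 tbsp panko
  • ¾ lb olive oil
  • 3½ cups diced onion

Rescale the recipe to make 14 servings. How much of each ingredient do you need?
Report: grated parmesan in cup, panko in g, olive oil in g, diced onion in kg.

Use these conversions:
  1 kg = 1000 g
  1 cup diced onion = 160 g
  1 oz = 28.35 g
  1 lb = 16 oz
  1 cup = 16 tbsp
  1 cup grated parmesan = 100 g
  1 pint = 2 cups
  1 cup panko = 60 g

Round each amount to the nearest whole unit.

Scaling factor: 14/2 = 7.
grated parmesan: 8 oz × 7 × 28.35 g/oz ÷ 100 g/cup ≈ 16 cup
panko: (2 cup + 5 tbsp = 2.3125 cup) × 7 × 60 g/cup ≈ 971 g
olive oil: 0.75 lb × 7 × 16 oz/lb × 28.35 g/oz ≈ 2381 g
diced onion: 3.5 cup × 7 × 160 g/cup ÷ 1000 g/kg ≈ 4 kg

grated parmesan: 16 cup; panko: 971 g; olive oil: 2381 g; diced onion: 4 kg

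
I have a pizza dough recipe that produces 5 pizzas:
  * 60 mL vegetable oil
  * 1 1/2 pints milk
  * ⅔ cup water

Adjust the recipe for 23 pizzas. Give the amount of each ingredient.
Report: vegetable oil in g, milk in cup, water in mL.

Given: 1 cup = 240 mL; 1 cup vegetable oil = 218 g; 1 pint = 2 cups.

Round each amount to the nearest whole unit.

vegetable oil: 251 g; milk: 14 cup; water: 736 mL

Scaling factor: 23/5 = 4.6.
vegetable oil: 60 mL × 23/5 ÷ 240 mL/cup × 218 g/cup ≈ 251 g
milk: 1.5 pint × 23/5 × 2 cup/pint ≈ 14 cup
water: 2/3 cup × 23/5 × 240 mL/cup = 736 mL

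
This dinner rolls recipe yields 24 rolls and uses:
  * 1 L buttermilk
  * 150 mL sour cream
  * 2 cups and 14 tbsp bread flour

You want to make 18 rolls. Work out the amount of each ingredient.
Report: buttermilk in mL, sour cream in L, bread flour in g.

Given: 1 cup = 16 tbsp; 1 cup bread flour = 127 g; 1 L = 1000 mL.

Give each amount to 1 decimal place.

buttermilk: 750.0 mL; sour cream: 0.1 L; bread flour: 273.8 g

Scaling factor: 18/24 = 3/4 = 0.75.
buttermilk: 1 L × 3/4 × 1000 mL/L = 750.0 mL
sour cream: 150 mL × 3/4 ÷ 1000 mL/L ≈ 0.1 L
bread flour: (2 cup + 14 tbsp = 2.875 cup) × 3/4 × 127 g/cup ≈ 273.8 g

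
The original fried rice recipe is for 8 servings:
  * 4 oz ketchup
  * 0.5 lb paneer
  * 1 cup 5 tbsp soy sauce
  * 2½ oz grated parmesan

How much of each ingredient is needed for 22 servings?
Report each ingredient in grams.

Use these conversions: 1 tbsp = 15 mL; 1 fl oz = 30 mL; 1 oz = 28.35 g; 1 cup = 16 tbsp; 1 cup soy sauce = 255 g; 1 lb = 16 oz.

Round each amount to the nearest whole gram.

ketchup: 312 g; paneer: 624 g; soy sauce: 920 g; grated parmesan: 195 g

Scaling factor: 22/8 = 11/4 = 2.75.
ketchup: 4 oz × 11/4 × 28.35 g/oz ≈ 312 g
paneer: 0.5 lb × 11/4 × 16 oz/lb × 28.35 g/oz ≈ 624 g
soy sauce: (1 cup + 5 tbsp = 1.3125 cup) × 11/4 × 255 g/cup ≈ 920 g
grated parmesan: 2.5 oz × 11/4 × 28.35 g/oz ≈ 195 g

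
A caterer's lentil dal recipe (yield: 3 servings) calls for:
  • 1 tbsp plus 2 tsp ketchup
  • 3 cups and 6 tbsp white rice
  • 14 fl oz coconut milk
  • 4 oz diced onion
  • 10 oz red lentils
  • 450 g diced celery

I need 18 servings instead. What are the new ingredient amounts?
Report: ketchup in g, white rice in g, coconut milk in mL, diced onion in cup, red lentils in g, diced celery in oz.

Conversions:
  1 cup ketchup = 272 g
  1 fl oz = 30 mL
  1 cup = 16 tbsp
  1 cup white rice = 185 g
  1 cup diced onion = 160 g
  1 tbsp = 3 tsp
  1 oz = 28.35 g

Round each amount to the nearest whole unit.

ketchup: 170 g; white rice: 3746 g; coconut milk: 2520 mL; diced onion: 4 cup; red lentils: 1701 g; diced celery: 95 oz

Scaling factor: 18/3 = 6.
ketchup: (1 tbsp + 2 tsp = 5/3 tbsp) × 6 ÷ 16 tbsp/cup × 272 g/cup = 170 g
white rice: (3 cup + 6 tbsp = 3.375 cup) × 6 × 185 g/cup ≈ 3746 g
coconut milk: 14 fl oz × 6 × 30 mL/fl oz = 2520 mL
diced onion: 4 oz × 6 × 28.35 g/oz ÷ 160 g/cup ≈ 4 cup
red lentils: 10 oz × 6 × 28.35 g/oz = 1701 g
diced celery: 450 g × 6 ÷ 28.35 g/oz ≈ 95 oz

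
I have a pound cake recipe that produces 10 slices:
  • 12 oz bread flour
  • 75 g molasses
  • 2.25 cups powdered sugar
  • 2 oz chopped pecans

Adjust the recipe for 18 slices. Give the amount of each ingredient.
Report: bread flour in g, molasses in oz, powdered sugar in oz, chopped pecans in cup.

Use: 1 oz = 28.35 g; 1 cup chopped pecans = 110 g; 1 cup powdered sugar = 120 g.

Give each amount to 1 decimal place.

Scaling factor: 18/10 = 9/5 = 1.8.
bread flour: 12 oz × 9/5 × 28.35 g/oz ≈ 612.4 g
molasses: 75 g × 9/5 ÷ 28.35 g/oz ≈ 4.8 oz
powdered sugar: 2.25 cup × 9/5 × 120 g/cup ÷ 28.35 g/oz ≈ 17.1 oz
chopped pecans: 2 oz × 9/5 × 28.35 g/oz ÷ 110 g/cup ≈ 0.9 cup

bread flour: 612.4 g; molasses: 4.8 oz; powdered sugar: 17.1 oz; chopped pecans: 0.9 cup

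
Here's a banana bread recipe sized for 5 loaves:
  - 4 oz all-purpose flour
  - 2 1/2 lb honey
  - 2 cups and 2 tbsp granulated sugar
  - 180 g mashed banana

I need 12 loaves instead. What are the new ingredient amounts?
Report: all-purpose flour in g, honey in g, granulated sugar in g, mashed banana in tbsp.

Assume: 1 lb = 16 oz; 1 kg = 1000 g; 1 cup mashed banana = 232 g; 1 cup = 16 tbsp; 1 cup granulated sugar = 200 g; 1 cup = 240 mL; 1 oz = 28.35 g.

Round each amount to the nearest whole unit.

Scaling factor: 12/5 = 2.4.
all-purpose flour: 4 oz × 12/5 × 28.35 g/oz ≈ 272 g
honey: 2.5 lb × 12/5 × 16 oz/lb × 28.35 g/oz ≈ 2722 g
granulated sugar: (2 cup + 2 tbsp = 2.125 cup) × 12/5 × 200 g/cup = 1020 g
mashed banana: 180 g × 12/5 ÷ 232 g/cup × 16 tbsp/cup ≈ 30 tbsp

all-purpose flour: 272 g; honey: 2722 g; granulated sugar: 1020 g; mashed banana: 30 tbsp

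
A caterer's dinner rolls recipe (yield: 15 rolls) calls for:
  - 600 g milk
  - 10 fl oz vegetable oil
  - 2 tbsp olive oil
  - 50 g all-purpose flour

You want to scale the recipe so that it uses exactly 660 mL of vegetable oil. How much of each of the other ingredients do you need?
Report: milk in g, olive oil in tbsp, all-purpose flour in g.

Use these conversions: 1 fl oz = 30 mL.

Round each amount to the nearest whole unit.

milk: 1320 g; olive oil: 4 tbsp; all-purpose flour: 110 g

The original recipe has 300 mL of vegetable oil, so the scaling factor is 660 ÷ 300 = 11/5 = 2.2.
milk: 600 g × 11/5 = 1320 g
olive oil: 2 tbsp × 11/5 ≈ 4 tbsp
all-purpose flour: 50 g × 11/5 = 110 g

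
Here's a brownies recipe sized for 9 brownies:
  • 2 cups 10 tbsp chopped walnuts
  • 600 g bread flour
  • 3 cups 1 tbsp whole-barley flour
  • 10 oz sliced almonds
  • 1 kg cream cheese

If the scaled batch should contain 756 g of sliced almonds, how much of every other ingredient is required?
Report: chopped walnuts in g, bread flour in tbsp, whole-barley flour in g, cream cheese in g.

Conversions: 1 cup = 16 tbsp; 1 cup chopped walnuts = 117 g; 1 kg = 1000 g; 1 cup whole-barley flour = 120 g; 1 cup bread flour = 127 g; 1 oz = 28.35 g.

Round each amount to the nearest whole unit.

chopped walnuts: 819 g; bread flour: 202 tbsp; whole-barley flour: 980 g; cream cheese: 2667 g

The original recipe has 283.5 g of sliced almonds, so the scaling factor is 756 ÷ 283.5 = 8/3.
chopped walnuts: (2 cup + 10 tbsp = 2.625 cup) × 8/3 × 117 g/cup = 819 g
bread flour: 600 g × 8/3 ÷ 127 g/cup × 16 tbsp/cup ≈ 202 tbsp
whole-barley flour: (3 cup + 1 tbsp = 3.0625 cup) × 8/3 × 120 g/cup = 980 g
cream cheese: 1 kg × 8/3 × 1000 g/kg ≈ 2667 g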